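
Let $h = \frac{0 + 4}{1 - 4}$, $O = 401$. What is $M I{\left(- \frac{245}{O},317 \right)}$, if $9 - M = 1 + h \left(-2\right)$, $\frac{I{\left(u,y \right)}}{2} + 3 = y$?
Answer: $\frac{10048}{3} \approx 3349.3$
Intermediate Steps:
$I{\left(u,y \right)} = -6 + 2 y$
$h = - \frac{4}{3}$ ($h = \frac{4}{-3} = 4 \left(- \frac{1}{3}\right) = - \frac{4}{3} \approx -1.3333$)
$M = \frac{16}{3}$ ($M = 9 - \left(1 - - \frac{8}{3}\right) = 9 - \left(1 + \frac{8}{3}\right) = 9 - \frac{11}{3} = \frac{16}{3} \approx 5.3333$)
$M I{\left(- \frac{245}{O},317 \right)} = \frac{16 \left(-6 + 2 \cdot 317\right)}{3} = \frac{16 \left(-6 + 634\right)}{3} = \frac{16}{3} \cdot 628 = \frac{10048}{3}$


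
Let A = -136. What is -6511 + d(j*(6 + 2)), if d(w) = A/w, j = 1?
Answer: -6528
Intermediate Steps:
d(w) = -136/w
-6511 + d(j*(6 + 2)) = -6511 - 136/(6 + 2) = -6511 - 136/(1*8) = -6511 - 136/8 = -6511 - 136*⅛ = -6511 - 17 = -6528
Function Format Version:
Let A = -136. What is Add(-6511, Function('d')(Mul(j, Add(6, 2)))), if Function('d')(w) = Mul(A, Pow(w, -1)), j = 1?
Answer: -6528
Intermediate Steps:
Function('d')(w) = Mul(-136, Pow(w, -1))
Add(-6511, Function('d')(Mul(j, Add(6, 2)))) = Add(-6511, Mul(-136, Pow(Mul(1, Add(6, 2)), -1))) = Add(-6511, Mul(-136, Pow(Mul(1, 8), -1))) = Add(-6511, Mul(-136, Pow(8, -1))) = Add(-6511, Mul(-136, Rational(1, 8))) = Add(-6511, -17) = -6528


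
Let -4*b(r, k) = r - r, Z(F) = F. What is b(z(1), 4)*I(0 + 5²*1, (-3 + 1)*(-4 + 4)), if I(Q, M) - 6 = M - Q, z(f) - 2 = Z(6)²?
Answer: 0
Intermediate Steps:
z(f) = 38 (z(f) = 2 + 6² = 2 + 36 = 38)
I(Q, M) = 6 + M - Q (I(Q, M) = 6 + (M - Q) = 6 + M - Q)
b(r, k) = 0 (b(r, k) = -(r - r)/4 = -¼*0 = 0)
b(z(1), 4)*I(0 + 5²*1, (-3 + 1)*(-4 + 4)) = 0*(6 + (-3 + 1)*(-4 + 4) - (0 + 5²*1)) = 0*(6 - 2*0 - (0 + 25*1)) = 0*(6 + 0 - (0 + 25)) = 0*(6 + 0 - 1*25) = 0*(6 + 0 - 25) = 0*(-19) = 0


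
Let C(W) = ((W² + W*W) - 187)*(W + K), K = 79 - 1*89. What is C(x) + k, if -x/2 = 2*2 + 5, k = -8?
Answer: -12916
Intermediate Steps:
x = -18 (x = -2*(2*2 + 5) = -2*(4 + 5) = -2*9 = -18)
K = -10 (K = 79 - 89 = -10)
C(W) = (-187 + 2*W²)*(-10 + W) (C(W) = ((W² + W*W) - 187)*(W - 10) = ((W² + W²) - 187)*(-10 + W) = (2*W² - 187)*(-10 + W) = (-187 + 2*W²)*(-10 + W))
C(x) + k = (1870 - 187*(-18) - 20*(-18)² + 2*(-18)³) - 8 = (1870 + 3366 - 20*324 + 2*(-5832)) - 8 = (1870 + 3366 - 6480 - 11664) - 8 = -12908 - 8 = -12916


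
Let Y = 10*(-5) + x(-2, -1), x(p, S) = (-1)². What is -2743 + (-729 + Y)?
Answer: -3521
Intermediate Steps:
x(p, S) = 1
Y = -49 (Y = 10*(-5) + 1 = -50 + 1 = -49)
-2743 + (-729 + Y) = -2743 + (-729 - 49) = -2743 - 778 = -3521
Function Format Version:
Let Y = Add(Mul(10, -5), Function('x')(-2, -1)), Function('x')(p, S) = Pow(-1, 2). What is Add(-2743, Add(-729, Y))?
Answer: -3521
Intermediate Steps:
Function('x')(p, S) = 1
Y = -49 (Y = Add(Mul(10, -5), 1) = Add(-50, 1) = -49)
Add(-2743, Add(-729, Y)) = Add(-2743, Add(-729, -49)) = Add(-2743, -778) = -3521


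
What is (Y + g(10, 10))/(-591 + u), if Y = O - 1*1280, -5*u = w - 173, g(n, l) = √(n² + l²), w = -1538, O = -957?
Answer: 11185/1244 - 25*√2/622 ≈ 8.9343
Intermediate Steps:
g(n, l) = √(l² + n²)
u = 1711/5 (u = -(-1538 - 173)/5 = -⅕*(-1711) = 1711/5 ≈ 342.20)
Y = -2237 (Y = -957 - 1*1280 = -957 - 1280 = -2237)
(Y + g(10, 10))/(-591 + u) = (-2237 + √(10² + 10²))/(-591 + 1711/5) = (-2237 + √(100 + 100))/(-1244/5) = (-2237 + √200)*(-5/1244) = (-2237 + 10*√2)*(-5/1244) = 11185/1244 - 25*√2/622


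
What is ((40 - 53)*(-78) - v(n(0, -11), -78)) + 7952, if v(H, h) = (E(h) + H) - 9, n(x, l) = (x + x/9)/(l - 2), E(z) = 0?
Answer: 8975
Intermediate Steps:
n(x, l) = 10*x/(9*(-2 + l)) (n(x, l) = (x + x*(⅑))/(-2 + l) = (x + x/9)/(-2 + l) = (10*x/9)/(-2 + l) = 10*x/(9*(-2 + l)))
v(H, h) = -9 + H (v(H, h) = (0 + H) - 9 = H - 9 = -9 + H)
((40 - 53)*(-78) - v(n(0, -11), -78)) + 7952 = ((40 - 53)*(-78) - (-9 + (10/9)*0/(-2 - 11))) + 7952 = (-13*(-78) - (-9 + (10/9)*0/(-13))) + 7952 = (1014 - (-9 + (10/9)*0*(-1/13))) + 7952 = (1014 - (-9 + 0)) + 7952 = (1014 - 1*(-9)) + 7952 = (1014 + 9) + 7952 = 1023 + 7952 = 8975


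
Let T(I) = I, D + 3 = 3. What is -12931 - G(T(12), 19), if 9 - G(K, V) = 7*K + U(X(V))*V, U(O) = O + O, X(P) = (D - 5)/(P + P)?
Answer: -12861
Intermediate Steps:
D = 0 (D = -3 + 3 = 0)
X(P) = -5/(2*P) (X(P) = (0 - 5)/(P + P) = -5*1/(2*P) = -5/(2*P))
U(O) = 2*O
G(K, V) = 14 - 7*K (G(K, V) = 9 - (7*K + (2*(-5/(2*V)))*V) = 9 - (7*K + (-5/V)*V) = 9 - (7*K - 5) = 9 - (-5 + 7*K) = 9 + (5 - 7*K) = 14 - 7*K)
-12931 - G(T(12), 19) = -12931 - (14 - 7*12) = -12931 - (14 - 84) = -12931 - 1*(-70) = -12931 + 70 = -12861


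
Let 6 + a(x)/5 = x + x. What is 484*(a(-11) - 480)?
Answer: -300080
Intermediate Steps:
a(x) = -30 + 10*x (a(x) = -30 + 5*(x + x) = -30 + 5*(2*x) = -30 + 10*x)
484*(a(-11) - 480) = 484*((-30 + 10*(-11)) - 480) = 484*((-30 - 110) - 480) = 484*(-140 - 480) = 484*(-620) = -300080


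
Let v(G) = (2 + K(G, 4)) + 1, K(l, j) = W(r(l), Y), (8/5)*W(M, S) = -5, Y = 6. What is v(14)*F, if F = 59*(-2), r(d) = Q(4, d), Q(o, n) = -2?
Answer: 59/4 ≈ 14.750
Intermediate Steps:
r(d) = -2
F = -118
W(M, S) = -25/8 (W(M, S) = (5/8)*(-5) = -25/8)
K(l, j) = -25/8
v(G) = -1/8 (v(G) = (2 - 25/8) + 1 = -9/8 + 1 = -1/8)
v(14)*F = -1/8*(-118) = 59/4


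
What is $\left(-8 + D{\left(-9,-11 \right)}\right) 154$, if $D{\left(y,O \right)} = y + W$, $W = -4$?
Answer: $-3234$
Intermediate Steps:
$D{\left(y,O \right)} = -4 + y$ ($D{\left(y,O \right)} = y - 4 = -4 + y$)
$\left(-8 + D{\left(-9,-11 \right)}\right) 154 = \left(-8 - 13\right) 154 = \left(-21\right) 154 = -3234$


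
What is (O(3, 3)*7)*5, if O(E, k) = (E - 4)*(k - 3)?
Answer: 0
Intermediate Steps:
O(E, k) = (-4 + E)*(-3 + k)
(O(3, 3)*7)*5 = ((12 - 4*3 - 3*3 + 3*3)*7)*5 = ((12 - 12 - 9 + 9)*7)*5 = (0*7)*5 = 0*5 = 0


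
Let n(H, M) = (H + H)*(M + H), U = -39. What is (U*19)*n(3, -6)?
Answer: 13338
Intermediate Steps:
n(H, M) = 2*H*(H + M) (n(H, M) = (2*H)*(H + M) = 2*H*(H + M))
(U*19)*n(3, -6) = (-39*19)*(2*3*(3 - 6)) = -1482*3*(-3) = -741*(-18) = 13338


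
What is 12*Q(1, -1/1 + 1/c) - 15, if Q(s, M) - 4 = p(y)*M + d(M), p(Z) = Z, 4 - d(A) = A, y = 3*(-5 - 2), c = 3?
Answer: 257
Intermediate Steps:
y = -21 (y = 3*(-7) = -21)
d(A) = 4 - A
Q(s, M) = 8 - 22*M (Q(s, M) = 4 + (-21*M + (4 - M)) = 4 + (4 - 22*M) = 8 - 22*M)
12*Q(1, -1/1 + 1/c) - 15 = 12*(8 - 22*(-1/1 + 1/3)) - 15 = 12*(8 - 22*(-1*1 + 1*(⅓))) - 15 = 12*(8 - 22*(-1 + ⅓)) - 15 = 12*(8 - 22*(-⅔)) - 15 = 12*(8 + 44/3) - 15 = 12*(68/3) - 15 = 272 - 15 = 257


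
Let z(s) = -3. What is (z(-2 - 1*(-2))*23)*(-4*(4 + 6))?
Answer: 2760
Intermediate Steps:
(z(-2 - 1*(-2))*23)*(-4*(4 + 6)) = (-3*23)*(-4*(4 + 6)) = -(-276)*10 = -69*(-40) = 2760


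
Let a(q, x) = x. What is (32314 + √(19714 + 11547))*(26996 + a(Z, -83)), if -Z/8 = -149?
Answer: 869666682 + 26913*√31261 ≈ 8.7443e+8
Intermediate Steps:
Z = 1192 (Z = -8*(-149) = 1192)
(32314 + √(19714 + 11547))*(26996 + a(Z, -83)) = (32314 + √(19714 + 11547))*(26996 - 83) = (32314 + √31261)*26913 = 869666682 + 26913*√31261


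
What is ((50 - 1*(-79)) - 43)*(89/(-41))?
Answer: -7654/41 ≈ -186.68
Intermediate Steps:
((50 - 1*(-79)) - 43)*(89/(-41)) = ((50 + 79) - 43)*(89*(-1/41)) = (129 - 43)*(-89/41) = 86*(-89/41) = -7654/41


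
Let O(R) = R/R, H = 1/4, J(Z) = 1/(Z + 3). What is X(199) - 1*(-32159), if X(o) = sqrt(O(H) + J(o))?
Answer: 32159 + sqrt(41006)/202 ≈ 32160.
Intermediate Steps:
J(Z) = 1/(3 + Z)
H = 1/4 (H = 1*(1/4) = 1/4 ≈ 0.25000)
O(R) = 1
X(o) = sqrt(1 + 1/(3 + o))
X(199) - 1*(-32159) = sqrt((4 + 199)/(3 + 199)) - 1*(-32159) = sqrt(203/202) + 32159 = sqrt(41006)/202 + 32159 = 32159 + sqrt(41006)/202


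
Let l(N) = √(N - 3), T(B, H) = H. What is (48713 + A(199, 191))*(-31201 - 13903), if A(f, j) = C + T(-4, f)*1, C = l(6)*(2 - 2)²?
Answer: -2206126848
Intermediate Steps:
l(N) = √(-3 + N)
C = 0 (C = √(-3 + 6)*(2 - 2)² = √3*0² = √3*0 = 0)
A(f, j) = f (A(f, j) = 0 + f*1 = 0 + f = f)
(48713 + A(199, 191))*(-31201 - 13903) = (48713 + 199)*(-31201 - 13903) = 48912*(-45104) = -2206126848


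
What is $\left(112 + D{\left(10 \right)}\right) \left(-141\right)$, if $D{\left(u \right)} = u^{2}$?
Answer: $-29892$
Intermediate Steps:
$\left(112 + D{\left(10 \right)}\right) \left(-141\right) = \left(112 + 10^{2}\right) \left(-141\right) = \left(112 + 100\right) \left(-141\right) = 212 \left(-141\right) = -29892$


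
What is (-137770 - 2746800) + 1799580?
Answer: -1084990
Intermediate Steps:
(-137770 - 2746800) + 1799580 = -2884570 + 1799580 = -1084990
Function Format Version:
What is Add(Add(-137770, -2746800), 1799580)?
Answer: -1084990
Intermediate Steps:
Add(Add(-137770, -2746800), 1799580) = Add(-2884570, 1799580) = -1084990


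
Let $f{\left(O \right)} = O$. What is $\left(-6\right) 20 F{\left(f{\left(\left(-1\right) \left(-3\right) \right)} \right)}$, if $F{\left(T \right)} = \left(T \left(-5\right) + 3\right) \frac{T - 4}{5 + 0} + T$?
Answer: $-648$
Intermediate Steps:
$F{\left(T \right)} = T + \left(3 - 5 T\right) \left(- \frac{4}{5} + \frac{T}{5}\right)$ ($F{\left(T \right)} = \left(- 5 T + 3\right) \frac{-4 + T}{5} + T = \left(3 - 5 T\right) \left(-4 + T\right) \frac{1}{5} + T = \left(3 - 5 T\right) \left(- \frac{4}{5} + \frac{T}{5}\right) + T = T + \left(3 - 5 T\right) \left(- \frac{4}{5} + \frac{T}{5}\right)$)
$\left(-6\right) 20 F{\left(f{\left(\left(-1\right) \left(-3\right) \right)} \right)} = \left(-6\right) 20 \left(- \frac{12}{5} - \left(\left(-1\right) \left(-3\right)\right)^{2} + \frac{28 \left(\left(-1\right) \left(-3\right)\right)}{5}\right) = - 120 \left(- \frac{12}{5} - 3^{2} + \frac{28}{5} \cdot 3\right) = - 120 \left(- \frac{12}{5} - 9 + \frac{84}{5}\right) = \left(-120\right) \frac{27}{5} = -648$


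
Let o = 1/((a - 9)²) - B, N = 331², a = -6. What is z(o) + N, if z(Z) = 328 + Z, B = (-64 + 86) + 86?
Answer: 24700726/225 ≈ 1.0978e+5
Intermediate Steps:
N = 109561
B = 108 (B = 22 + 86 = 108)
o = -24299/225 (o = 1/((-6 - 9)²) - 1*108 = 1/((-15)²) - 108 = 1/225 - 108 = -24299/225 ≈ -108.00)
z(o) + N = (328 - 24299/225) + 109561 = 49501/225 + 109561 = 24700726/225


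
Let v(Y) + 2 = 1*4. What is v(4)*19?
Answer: 38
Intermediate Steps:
v(Y) = 2 (v(Y) = -2 + 1*4 = -2 + 4 = 2)
v(4)*19 = 2*19 = 38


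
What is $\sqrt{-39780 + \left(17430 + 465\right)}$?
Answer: $i \sqrt{21885} \approx 147.94 i$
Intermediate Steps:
$\sqrt{-39780 + \left(17430 + 465\right)} = \sqrt{-39780 + 17895} = \sqrt{-21885} = i \sqrt{21885}$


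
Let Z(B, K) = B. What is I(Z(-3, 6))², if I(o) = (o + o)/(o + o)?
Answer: 1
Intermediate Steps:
I(o) = 1 (I(o) = (2*o)/((2*o)) = (2*o)*(1/(2*o)) = 1)
I(Z(-3, 6))² = 1² = 1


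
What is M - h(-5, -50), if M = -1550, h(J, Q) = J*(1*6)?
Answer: -1520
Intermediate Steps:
h(J, Q) = 6*J (h(J, Q) = J*6 = 6*J)
M - h(-5, -50) = -1550 - 6*(-5) = -1550 - 1*(-30) = -1550 + 30 = -1520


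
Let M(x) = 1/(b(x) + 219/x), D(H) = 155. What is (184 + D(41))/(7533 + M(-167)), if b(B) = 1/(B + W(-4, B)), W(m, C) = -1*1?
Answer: 4176367/92794697 ≈ 0.045007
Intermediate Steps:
W(m, C) = -1
b(B) = 1/(-1 + B) (b(B) = 1/(B - 1) = 1/(-1 + B))
M(x) = 1/(1/(-1 + x) + 219/x)
(184 + D(41))/(7533 + M(-167)) = (184 + 155)/(7533 - 167*(-1 - 167)/(-219 + 220*(-167))) = 339/(7533 - 167*(-168)/(-219 - 36740)) = 339/(7533 - 167*(-168)/(-36959)) = 339/(7533 - 167*(-1/36959)*(-168)) = 339/(7533 - 28056/36959) = 339/(278384091/36959) = 339*(36959/278384091) = 4176367/92794697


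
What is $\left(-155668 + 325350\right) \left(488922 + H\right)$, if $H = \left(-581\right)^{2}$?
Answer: $140239288406$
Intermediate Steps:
$H = 337561$
$\left(-155668 + 325350\right) \left(488922 + H\right) = \left(-155668 + 325350\right) \left(488922 + 337561\right) = 169682 \cdot 826483 = 140239288406$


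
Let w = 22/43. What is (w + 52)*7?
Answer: 15806/43 ≈ 367.58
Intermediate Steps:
w = 22/43 (w = 22*(1/43) = 22/43 ≈ 0.51163)
(w + 52)*7 = (22/43 + 52)*7 = (2258/43)*7 = 15806/43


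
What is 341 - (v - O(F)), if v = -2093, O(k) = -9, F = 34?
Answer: 2425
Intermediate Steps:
341 - (v - O(F)) = 341 - (-2093 - 1*(-9)) = 341 - (-2093 + 9) = 341 - 1*(-2084) = 341 + 2084 = 2425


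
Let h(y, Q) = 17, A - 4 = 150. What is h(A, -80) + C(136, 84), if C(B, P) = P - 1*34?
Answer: 67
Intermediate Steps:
C(B, P) = -34 + P (C(B, P) = P - 34 = -34 + P)
A = 154 (A = 4 + 150 = 154)
h(A, -80) + C(136, 84) = 17 + (-34 + 84) = 17 + 50 = 67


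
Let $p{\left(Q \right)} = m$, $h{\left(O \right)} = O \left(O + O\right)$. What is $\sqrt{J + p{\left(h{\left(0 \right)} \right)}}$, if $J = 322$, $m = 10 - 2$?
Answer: $\sqrt{330} \approx 18.166$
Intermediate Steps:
$m = 8$
$h{\left(O \right)} = 2 O^{2}$ ($h{\left(O \right)} = O 2 O = 2 O^{2}$)
$p{\left(Q \right)} = 8$
$\sqrt{J + p{\left(h{\left(0 \right)} \right)}} = \sqrt{322 + 8} = \sqrt{330}$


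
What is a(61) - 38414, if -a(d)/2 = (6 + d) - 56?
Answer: -38436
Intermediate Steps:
a(d) = 100 - 2*d (a(d) = -2*((6 + d) - 56) = -2*(-50 + d) = 100 - 2*d)
a(61) - 38414 = (100 - 2*61) - 38414 = (100 - 122) - 38414 = -22 - 38414 = -38436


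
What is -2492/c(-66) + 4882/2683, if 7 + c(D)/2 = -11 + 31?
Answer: -3279552/34879 ≈ -94.026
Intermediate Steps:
c(D) = 26 (c(D) = -14 + 2*(-11 + 31) = -14 + 2*20 = -14 + 40 = 26)
-2492/c(-66) + 4882/2683 = -2492/26 + 4882/2683 = -2492*1/26 + 4882*(1/2683) = -1246/13 + 4882/2683 = -3279552/34879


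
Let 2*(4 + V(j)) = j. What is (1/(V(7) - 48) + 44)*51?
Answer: 217566/97 ≈ 2242.9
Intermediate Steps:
V(j) = -4 + j/2
(1/(V(7) - 48) + 44)*51 = (1/((-4 + (½)*7) - 48) + 44)*51 = (1/((-4 + 7/2) - 48) + 44)*51 = (1/(-½ - 48) + 44)*51 = (1/(-97/2) + 44)*51 = (-2/97 + 44)*51 = (4266/97)*51 = 217566/97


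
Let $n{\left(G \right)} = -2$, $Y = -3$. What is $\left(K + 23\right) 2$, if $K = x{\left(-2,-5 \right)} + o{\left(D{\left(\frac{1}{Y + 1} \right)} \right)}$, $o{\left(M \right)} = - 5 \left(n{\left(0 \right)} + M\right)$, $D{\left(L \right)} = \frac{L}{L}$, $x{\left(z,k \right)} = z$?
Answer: $52$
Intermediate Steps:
$D{\left(L \right)} = 1$
$o{\left(M \right)} = 10 - 5 M$ ($o{\left(M \right)} = - 5 \left(-2 + M\right) = 10 - 5 M$)
$K = 3$ ($K = -2 + \left(10 - 5\right) = -2 + 5 = 3$)
$\left(K + 23\right) 2 = \left(3 + 23\right) 2 = 26 \cdot 2 = 52$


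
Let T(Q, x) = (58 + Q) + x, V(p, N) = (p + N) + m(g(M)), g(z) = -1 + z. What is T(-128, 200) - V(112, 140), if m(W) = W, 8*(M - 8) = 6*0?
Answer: -129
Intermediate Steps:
M = 8 (M = 8 + (6*0)/8 = 8 + (⅛)*0 = 8 + 0 = 8)
V(p, N) = 7 + N + p (V(p, N) = (p + N) + (-1 + 8) = (N + p) + 7 = 7 + N + p)
T(Q, x) = 58 + Q + x
T(-128, 200) - V(112, 140) = (58 - 128 + 200) - (7 + 140 + 112) = 130 - 1*259 = 130 - 259 = -129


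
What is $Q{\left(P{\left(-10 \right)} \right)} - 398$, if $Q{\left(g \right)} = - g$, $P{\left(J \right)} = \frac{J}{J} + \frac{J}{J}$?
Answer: $-400$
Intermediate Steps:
$P{\left(J \right)} = 2$ ($P{\left(J \right)} = 1 + 1 = 2$)
$Q{\left(P{\left(-10 \right)} \right)} - 398 = \left(-1\right) 2 - 398 = -2 - 398 = -400$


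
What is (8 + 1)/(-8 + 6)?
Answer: -9/2 ≈ -4.5000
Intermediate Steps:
(8 + 1)/(-8 + 6) = 9/(-2) = -½*9 = -9/2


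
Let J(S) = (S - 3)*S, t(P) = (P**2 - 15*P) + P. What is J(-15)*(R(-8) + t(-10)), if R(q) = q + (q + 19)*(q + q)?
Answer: 15120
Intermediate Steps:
t(P) = P**2 - 14*P
R(q) = q + 2*q*(19 + q) (R(q) = q + (19 + q)*(2*q) = q + 2*q*(19 + q))
J(S) = S*(-3 + S) (J(S) = (-3 + S)*S = S*(-3 + S))
J(-15)*(R(-8) + t(-10)) = (-15*(-3 - 15))*(-8*(39 + 2*(-8)) - 10*(-14 - 10)) = (-15*(-18))*(-8*(39 - 16) - 10*(-24)) = 270*(-8*23 + 240) = 270*(-184 + 240) = 270*56 = 15120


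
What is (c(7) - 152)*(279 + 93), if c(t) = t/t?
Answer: -56172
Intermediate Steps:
c(t) = 1
(c(7) - 152)*(279 + 93) = (1 - 152)*(279 + 93) = -151*372 = -56172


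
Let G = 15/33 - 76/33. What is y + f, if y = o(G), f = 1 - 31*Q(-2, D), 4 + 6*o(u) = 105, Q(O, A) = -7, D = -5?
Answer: 1409/6 ≈ 234.83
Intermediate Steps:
G = -61/33 (G = 15*(1/33) - 76*1/33 = 5/11 - 76/33 = -61/33 ≈ -1.8485)
o(u) = 101/6 (o(u) = -2/3 + (1/6)*105 = -2/3 + 35/2 = 101/6)
f = 218 (f = 1 - 31*(-7) = 1 + 217 = 218)
y = 101/6 ≈ 16.833
y + f = 101/6 + 218 = 1409/6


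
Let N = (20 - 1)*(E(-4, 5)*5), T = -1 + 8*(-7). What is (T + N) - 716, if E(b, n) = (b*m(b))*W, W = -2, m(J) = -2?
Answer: -2293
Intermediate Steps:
T = -57 (T = -1 - 56 = -57)
E(b, n) = 4*b (E(b, n) = (b*(-2))*(-2) = -2*b*(-2) = 4*b)
N = -1520 (N = (20 - 1)*((4*(-4))*5) = 19*(-16*5) = 19*(-80) = -1520)
(T + N) - 716 = (-57 - 1520) - 716 = -1577 - 716 = -2293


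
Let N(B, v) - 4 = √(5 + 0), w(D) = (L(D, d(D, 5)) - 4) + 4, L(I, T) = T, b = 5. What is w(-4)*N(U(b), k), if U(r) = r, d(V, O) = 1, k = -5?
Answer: 4 + √5 ≈ 6.2361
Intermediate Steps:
w(D) = 1 (w(D) = (1 - 4) + 4 = -3 + 4 = 1)
N(B, v) = 4 + √5 (N(B, v) = 4 + √(5 + 0) = 4 + √5)
w(-4)*N(U(b), k) = 1*(4 + √5) = 4 + √5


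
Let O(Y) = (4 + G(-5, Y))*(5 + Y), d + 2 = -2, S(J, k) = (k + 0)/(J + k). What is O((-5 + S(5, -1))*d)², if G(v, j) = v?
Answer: 676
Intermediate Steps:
S(J, k) = k/(J + k)
d = -4 (d = -2 - 2 = -4)
O(Y) = -5 - Y (O(Y) = (4 - 5)*(5 + Y) = -(5 + Y) = -5 - Y)
O((-5 + S(5, -1))*d)² = (-5 - (-5 - 1/(5 - 1))*(-4))² = (-5 - (-5 - 1/4)*(-4))² = (-5 - (-5 - 1*¼)*(-4))² = (-5 - (-5 - ¼)*(-4))² = (-5 - (-21)*(-4)/4)² = (-5 - 1*21)² = (-5 - 21)² = (-26)² = 676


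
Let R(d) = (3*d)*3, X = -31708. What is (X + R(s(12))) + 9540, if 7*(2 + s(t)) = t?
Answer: -155194/7 ≈ -22171.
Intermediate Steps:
s(t) = -2 + t/7
R(d) = 9*d
(X + R(s(12))) + 9540 = (-31708 + 9*(-2 + (⅐)*12)) + 9540 = (-31708 + 9*(-2 + 12/7)) + 9540 = (-31708 + 9*(-2/7)) + 9540 = (-31708 - 18/7) + 9540 = -221974/7 + 9540 = -155194/7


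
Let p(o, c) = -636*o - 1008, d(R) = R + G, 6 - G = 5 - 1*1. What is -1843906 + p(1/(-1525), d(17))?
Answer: -2813493214/1525 ≈ -1.8449e+6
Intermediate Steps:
G = 2 (G = 6 - (5 - 1*1) = 6 - (5 - 1) = 6 - 1*4 = 6 - 4 = 2)
d(R) = 2 + R (d(R) = R + 2 = 2 + R)
p(o, c) = -1008 - 636*o
-1843906 + p(1/(-1525), d(17)) = -1843906 + (-1008 - 636/(-1525)) = -1843906 + (-1008 - 636*(-1/1525)) = -1843906 + (-1008 + 636/1525) = -1843906 - 1536564/1525 = -2813493214/1525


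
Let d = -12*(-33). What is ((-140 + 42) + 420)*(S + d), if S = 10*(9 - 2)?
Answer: 150052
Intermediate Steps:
d = 396
S = 70 (S = 10*7 = 70)
((-140 + 42) + 420)*(S + d) = ((-140 + 42) + 420)*(70 + 396) = (-98 + 420)*466 = 322*466 = 150052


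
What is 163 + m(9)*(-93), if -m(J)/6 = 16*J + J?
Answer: 85537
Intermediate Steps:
m(J) = -102*J (m(J) = -6*(16*J + J) = -102*J)
163 + m(9)*(-93) = 163 - 102*9*(-93) = 163 - 918*(-93) = 163 + 85374 = 85537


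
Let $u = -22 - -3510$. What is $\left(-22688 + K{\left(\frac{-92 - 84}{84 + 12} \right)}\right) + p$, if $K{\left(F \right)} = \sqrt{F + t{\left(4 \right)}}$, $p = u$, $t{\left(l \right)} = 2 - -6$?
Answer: $-19200 + \frac{\sqrt{222}}{6} \approx -19198.0$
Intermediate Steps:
$t{\left(l \right)} = 8$ ($t{\left(l \right)} = 2 + 6 = 8$)
$u = 3488$ ($u = -22 + 3510 = 3488$)
$p = 3488$
$K{\left(F \right)} = \sqrt{8 + F}$ ($K{\left(F \right)} = \sqrt{F + 8} = \sqrt{8 + F}$)
$\left(-22688 + K{\left(\frac{-92 - 84}{84 + 12} \right)}\right) + p = \left(-22688 + \sqrt{8 + \frac{-92 - 84}{84 + 12}}\right) + 3488 = \left(-22688 + \sqrt{8 - \frac{176}{96}}\right) + 3488 = \left(-22688 + \sqrt{8 - \frac{11}{6}}\right) + 3488 = \left(-22688 + \sqrt{\frac{37}{6}}\right) + 3488 = \left(-22688 + \frac{\sqrt{222}}{6}\right) + 3488 = -19200 + \frac{\sqrt{222}}{6}$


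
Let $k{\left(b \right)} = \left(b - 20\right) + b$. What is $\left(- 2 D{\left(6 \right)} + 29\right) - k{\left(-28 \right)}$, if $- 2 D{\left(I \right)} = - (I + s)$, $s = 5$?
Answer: $94$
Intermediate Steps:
$D{\left(I \right)} = \frac{5}{2} + \frac{I}{2}$ ($D{\left(I \right)} = - \frac{\left(-1\right) \left(I + 5\right)}{2} = - \frac{\left(-1\right) \left(5 + I\right)}{2} = - \frac{-5 - I}{2} = \frac{5}{2} + \frac{I}{2}$)
$k{\left(b \right)} = -20 + 2 b$ ($k{\left(b \right)} = \left(-20 + b\right) + b = -20 + 2 b$)
$\left(- 2 D{\left(6 \right)} + 29\right) - k{\left(-28 \right)} = \left(- 2 \left(\frac{5}{2} + \frac{1}{2} \cdot 6\right) + 29\right) - \left(-20 + 2 \left(-28\right)\right) = \left(- 2 \left(\frac{5}{2} + 3\right) + 29\right) - \left(-20 - 56\right) = \left(\left(-2\right) \frac{11}{2} + 29\right) - -76 = \left(-11 + 29\right) + 76 = 18 + 76 = 94$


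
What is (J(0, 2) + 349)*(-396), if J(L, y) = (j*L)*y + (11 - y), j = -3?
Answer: -141768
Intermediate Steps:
J(L, y) = 11 - y - 3*L*y (J(L, y) = (-3*L)*y + (11 - y) = -3*L*y + (11 - y) = 11 - y - 3*L*y)
(J(0, 2) + 349)*(-396) = ((11 - 1*2 - 3*0*2) + 349)*(-396) = ((11 - 2 + 0) + 349)*(-396) = (9 + 349)*(-396) = 358*(-396) = -141768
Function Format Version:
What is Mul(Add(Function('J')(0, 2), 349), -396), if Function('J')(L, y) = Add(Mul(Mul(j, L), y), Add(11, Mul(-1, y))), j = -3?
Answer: -141768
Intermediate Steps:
Function('J')(L, y) = Add(11, Mul(-1, y), Mul(-3, L, y)) (Function('J')(L, y) = Add(Mul(Mul(-3, L), y), Add(11, Mul(-1, y))) = Add(Mul(-3, L, y), Add(11, Mul(-1, y))) = Add(11, Mul(-1, y), Mul(-3, L, y)))
Mul(Add(Function('J')(0, 2), 349), -396) = Mul(Add(Add(11, Mul(-1, 2), Mul(-3, 0, 2)), 349), -396) = Mul(Add(Add(11, -2, 0), 349), -396) = Mul(Add(9, 349), -396) = Mul(358, -396) = -141768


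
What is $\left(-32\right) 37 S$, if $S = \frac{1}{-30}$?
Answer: $\frac{592}{15} \approx 39.467$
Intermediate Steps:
$S = - \frac{1}{30} \approx -0.033333$
$\left(-32\right) 37 S = \left(-32\right) 37 \left(- \frac{1}{30}\right) = \left(-1184\right) \left(- \frac{1}{30}\right) = \frac{592}{15}$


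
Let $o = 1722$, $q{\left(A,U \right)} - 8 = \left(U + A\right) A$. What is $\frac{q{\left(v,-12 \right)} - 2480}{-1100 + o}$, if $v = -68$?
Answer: $\frac{1484}{311} \approx 4.7717$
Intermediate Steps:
$q{\left(A,U \right)} = 8 + A \left(A + U\right)$ ($q{\left(A,U \right)} = 8 + \left(U + A\right) A = 8 + \left(A + U\right) A = 8 + A \left(A + U\right)$)
$\frac{q{\left(v,-12 \right)} - 2480}{-1100 + o} = \frac{\left(8 + \left(-68\right)^{2} - -816\right) - 2480}{-1100 + 1722} = \frac{\left(8 + 4624 + 816\right) - 2480}{622} = \left(5448 - 2480\right) \frac{1}{622} = 2968 \cdot \frac{1}{622} = \frac{1484}{311}$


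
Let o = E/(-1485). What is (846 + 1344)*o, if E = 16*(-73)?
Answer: 170528/99 ≈ 1722.5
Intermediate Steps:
E = -1168
o = 1168/1485 (o = -1168/(-1485) = -1168*(-1/1485) = 1168/1485 ≈ 0.78653)
(846 + 1344)*o = (846 + 1344)*(1168/1485) = 2190*(1168/1485) = 170528/99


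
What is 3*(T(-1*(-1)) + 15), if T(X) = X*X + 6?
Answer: 66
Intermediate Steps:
T(X) = 6 + X² (T(X) = X² + 6 = 6 + X²)
3*(T(-1*(-1)) + 15) = 3*((6 + (-1*(-1))²) + 15) = 3*((6 + 1²) + 15) = 3*((6 + 1) + 15) = 3*(7 + 15) = 3*22 = 66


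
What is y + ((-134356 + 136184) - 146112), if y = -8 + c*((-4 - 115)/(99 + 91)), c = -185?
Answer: -5478693/38 ≈ -1.4418e+5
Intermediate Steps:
y = 4099/38 (y = -8 - 185*(-4 - 115)/(99 + 91) = -8 - (-22015)/190 = -8 - 185*(-119/190) = -8 + 4403/38 = 4099/38 ≈ 107.87)
y + ((-134356 + 136184) - 146112) = 4099/38 + ((-134356 + 136184) - 146112) = 4099/38 + (1828 - 146112) = 4099/38 - 144284 = -5478693/38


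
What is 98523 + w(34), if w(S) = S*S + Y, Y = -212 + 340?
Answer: 99807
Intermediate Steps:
Y = 128
w(S) = 128 + S² (w(S) = S*S + 128 = S² + 128 = 128 + S²)
98523 + w(34) = 98523 + (128 + 34²) = 98523 + (128 + 1156) = 98523 + 1284 = 99807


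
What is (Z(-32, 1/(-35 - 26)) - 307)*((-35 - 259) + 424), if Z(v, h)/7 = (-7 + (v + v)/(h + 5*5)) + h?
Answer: -1130117950/23241 ≈ -48626.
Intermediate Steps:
Z(v, h) = -49 + 7*h + 14*v/(25 + h) (Z(v, h) = 7*((-7 + (v + v)/(h + 5*5)) + h) = 7*((-7 + (2*v)/(h + 25)) + h) = 7*((-7 + (2*v)/(25 + h)) + h) = 7*((-7 + 2*v/(25 + h)) + h) = 7*(-7 + h + 2*v/(25 + h)) = -49 + 7*h + 14*v/(25 + h))
(Z(-32, 1/(-35 - 26)) - 307)*((-35 - 259) + 424) = (7*(-175 + (1/(-35 - 26))² + 2*(-32) + 18/(-35 - 26))/(25 + 1/(-35 - 26)) - 307)*((-35 - 259) + 424) = (7*(-175 + (1/(-61))² - 64 + 18/(-61))/(25 + 1/(-61)) - 307)*(-294 + 424) = (7*(-175 + (-1/61)² - 64 + 18*(-1/61))/(25 - 1/61) - 307)*130 = (7*(-175 + 1/3721 - 64 - 18/61)/(1524/61) - 307)*130 = (7*(61/1524)*(-890416/3721) - 307)*130 = (-1558228/23241 - 307)*130 = -8693215/23241*130 = -1130117950/23241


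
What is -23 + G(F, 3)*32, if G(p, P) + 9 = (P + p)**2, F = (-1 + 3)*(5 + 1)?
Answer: 6889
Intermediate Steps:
F = 12 (F = 2*6 = 12)
G(p, P) = -9 + (P + p)**2
-23 + G(F, 3)*32 = -23 + (-9 + (3 + 12)**2)*32 = -23 + (-9 + 15**2)*32 = -23 + (-9 + 225)*32 = -23 + 216*32 = -23 + 6912 = 6889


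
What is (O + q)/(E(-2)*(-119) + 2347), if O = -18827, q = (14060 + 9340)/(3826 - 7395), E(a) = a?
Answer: -6110633/838715 ≈ -7.2857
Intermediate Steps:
q = -23400/3569 (q = 23400/(-3569) = 23400*(-1/3569) = -23400/3569 ≈ -6.5565)
(O + q)/(E(-2)*(-119) + 2347) = (-18827 - 23400/3569)/(-2*(-119) + 2347) = -67216963/(3569*(238 + 2347)) = -67216963/3569/2585 = -67216963/3569*1/2585 = -6110633/838715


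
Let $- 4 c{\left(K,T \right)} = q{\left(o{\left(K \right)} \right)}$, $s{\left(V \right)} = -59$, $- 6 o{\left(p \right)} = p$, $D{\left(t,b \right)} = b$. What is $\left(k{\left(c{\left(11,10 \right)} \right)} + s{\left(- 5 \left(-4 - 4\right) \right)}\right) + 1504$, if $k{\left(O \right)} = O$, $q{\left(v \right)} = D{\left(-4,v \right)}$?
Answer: $\frac{34691}{24} \approx 1445.5$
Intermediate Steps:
$o{\left(p \right)} = - \frac{p}{6}$
$q{\left(v \right)} = v$
$c{\left(K,T \right)} = \frac{K}{24}$ ($c{\left(K,T \right)} = - \frac{\left(- \frac{1}{6}\right) K}{4} = \frac{K}{24}$)
$\left(k{\left(c{\left(11,10 \right)} \right)} + s{\left(- 5 \left(-4 - 4\right) \right)}\right) + 1504 = \left(\frac{1}{24} \cdot 11 - 59\right) + 1504 = \left(\frac{11}{24} - 59\right) + 1504 = - \frac{1405}{24} + 1504 = \frac{34691}{24}$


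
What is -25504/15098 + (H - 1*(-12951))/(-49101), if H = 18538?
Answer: -863846413/370663449 ≈ -2.3305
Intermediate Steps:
-25504/15098 + (H - 1*(-12951))/(-49101) = -25504/15098 + (18538 - 1*(-12951))/(-49101) = -25504*1/15098 + (18538 + 12951)*(-1/49101) = -12752/7549 + 31489*(-1/49101) = -12752/7549 - 31489/49101 = -863846413/370663449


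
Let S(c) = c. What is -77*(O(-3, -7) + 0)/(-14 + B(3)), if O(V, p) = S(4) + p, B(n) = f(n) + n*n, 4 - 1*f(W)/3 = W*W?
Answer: -231/20 ≈ -11.550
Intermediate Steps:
f(W) = 12 - 3*W**2 (f(W) = 12 - 3*W*W = 12 - 3*W**2)
B(n) = 12 - 2*n**2 (B(n) = (12 - 3*n**2) + n*n = (12 - 3*n**2) + n**2 = 12 - 2*n**2)
O(V, p) = 4 + p
-77*(O(-3, -7) + 0)/(-14 + B(3)) = -77*((4 - 7) + 0)/(-14 + (12 - 2*3**2)) = -77*(-3 + 0)/(-14 + (12 - 2*9)) = -(-231)/(-14 + (12 - 18)) = -(-231)/(-14 - 6) = -(-231)/(-20) = -(-231)*(-1)/20 = -77*3/20 = -231/20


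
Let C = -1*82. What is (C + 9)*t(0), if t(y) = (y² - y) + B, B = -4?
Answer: 292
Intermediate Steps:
C = -82
t(y) = -4 + y² - y (t(y) = (y² - y) - 4 = -4 + y² - y)
(C + 9)*t(0) = (-82 + 9)*(-4 + 0² - 1*0) = -73*(-4 + 0 + 0) = -73*(-4) = 292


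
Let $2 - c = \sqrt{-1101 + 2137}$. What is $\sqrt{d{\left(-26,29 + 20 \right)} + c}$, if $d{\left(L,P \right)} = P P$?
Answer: $\sqrt{2403 - 2 \sqrt{259}} \approx 48.691$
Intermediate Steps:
$d{\left(L,P \right)} = P^{2}$
$c = 2 - 2 \sqrt{259}$ ($c = 2 - \sqrt{-1101 + 2137} = 2 - \sqrt{1036} = 2 - 2 \sqrt{259} \approx -30.187$)
$\sqrt{d{\left(-26,29 + 20 \right)} + c} = \sqrt{\left(29 + 20\right)^{2} + \left(2 - 2 \sqrt{259}\right)} = \sqrt{49^{2} + \left(2 - 2 \sqrt{259}\right)} = \sqrt{2401 + \left(2 - 2 \sqrt{259}\right)} = \sqrt{2403 - 2 \sqrt{259}}$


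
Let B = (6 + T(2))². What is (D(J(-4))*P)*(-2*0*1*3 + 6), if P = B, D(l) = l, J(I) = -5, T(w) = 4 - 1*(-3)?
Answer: -5070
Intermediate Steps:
T(w) = 7 (T(w) = 4 + 3 = 7)
B = 169 (B = (6 + 7)² = 13² = 169)
P = 169
(D(J(-4))*P)*(-2*0*1*3 + 6) = (-5*169)*(-2*0*1*3 + 6) = -845*(-0*3 + 6) = -845*(-2*0 + 6) = -845*(0 + 6) = -845*6 = -5070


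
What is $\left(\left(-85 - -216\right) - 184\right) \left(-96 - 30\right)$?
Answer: $6678$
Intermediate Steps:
$\left(\left(-85 - -216\right) - 184\right) \left(-96 - 30\right) = \left(\left(-85 + 216\right) - 184\right) \left(-96 - 30\right) = \left(131 - 184\right) \left(-126\right) = \left(-53\right) \left(-126\right) = 6678$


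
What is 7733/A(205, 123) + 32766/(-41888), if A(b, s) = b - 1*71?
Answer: 79882315/1403248 ≈ 56.927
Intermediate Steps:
A(b, s) = -71 + b (A(b, s) = b - 71 = -71 + b)
7733/A(205, 123) + 32766/(-41888) = 7733/(-71 + 205) + 32766/(-41888) = 7733/134 + 32766*(-1/41888) = 7733*(1/134) - 16383/20944 = 7733/134 - 16383/20944 = 79882315/1403248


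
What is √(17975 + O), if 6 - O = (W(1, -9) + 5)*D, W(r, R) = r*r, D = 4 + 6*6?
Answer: √17741 ≈ 133.20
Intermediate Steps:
D = 40 (D = 4 + 36 = 40)
W(r, R) = r²
O = -234 (O = 6 - (1² + 5)*40 = 6 - (1 + 5)*40 = 6 - 6*40 = 6 - 1*240 = 6 - 240 = -234)
√(17975 + O) = √(17975 - 234) = √17741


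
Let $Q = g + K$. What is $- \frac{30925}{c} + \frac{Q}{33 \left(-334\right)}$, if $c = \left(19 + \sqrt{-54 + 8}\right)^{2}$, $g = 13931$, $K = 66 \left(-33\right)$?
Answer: $\frac{- 446614 \sqrt{46} + 344557545 i}{11022 \left(- 315 i + 38 \sqrt{46}\right)} \approx -59.874 + 48.115 i$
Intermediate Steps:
$K = -2178$
$Q = 11753$ ($Q = 13931 - 2178 = 11753$)
$c = \left(19 + i \sqrt{46}\right)^{2}$ ($c = \left(19 + \sqrt{-46}\right)^{2} = \left(19 + i \sqrt{46}\right)^{2} \approx 315.0 + 257.73 i$)
$- \frac{30925}{c} + \frac{Q}{33 \left(-334\right)} = - \frac{30925}{\left(19 + i \sqrt{46}\right)^{2}} + \frac{11753}{33 \left(-334\right)} = - \frac{30925}{\left(19 + i \sqrt{46}\right)^{2}} + \frac{11753}{-11022} = - \frac{30925}{\left(19 + i \sqrt{46}\right)^{2}} + 11753 \left(- \frac{1}{11022}\right) = - \frac{30925}{\left(19 + i \sqrt{46}\right)^{2}} - \frac{11753}{11022} = - \frac{11753}{11022} - \frac{30925}{\left(19 + i \sqrt{46}\right)^{2}}$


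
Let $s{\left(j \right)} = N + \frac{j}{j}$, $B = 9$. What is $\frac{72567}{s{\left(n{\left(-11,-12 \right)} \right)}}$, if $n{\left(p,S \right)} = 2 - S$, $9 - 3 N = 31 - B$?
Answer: $- \frac{217701}{10} \approx -21770.0$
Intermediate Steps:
$N = - \frac{13}{3}$ ($N = 3 - \frac{31 - 9}{3} = 3 - \frac{22}{3} = - \frac{13}{3} \approx -4.3333$)
$s{\left(j \right)} = - \frac{10}{3}$ ($s{\left(j \right)} = - \frac{13}{3} + \frac{j}{j} = - \frac{13}{3} + 1 = - \frac{10}{3}$)
$\frac{72567}{s{\left(n{\left(-11,-12 \right)} \right)}} = \frac{72567}{- \frac{10}{3}} = 72567 \left(- \frac{3}{10}\right) = - \frac{217701}{10}$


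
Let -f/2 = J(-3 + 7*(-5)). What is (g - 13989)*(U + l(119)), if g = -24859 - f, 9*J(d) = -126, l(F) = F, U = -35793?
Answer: 1386862424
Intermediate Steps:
J(d) = -14 (J(d) = (1/9)*(-126) = -14)
f = 28 (f = -2*(-14) = 28)
g = -24887 (g = -24859 - 1*28 = -24859 - 28 = -24887)
(g - 13989)*(U + l(119)) = (-24887 - 13989)*(-35793 + 119) = -38876*(-35674) = 1386862424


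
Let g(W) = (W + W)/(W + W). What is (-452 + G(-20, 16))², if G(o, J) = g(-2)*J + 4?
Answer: 186624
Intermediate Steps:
g(W) = 1 (g(W) = (2*W)/((2*W)) = (2*W)*(1/(2*W)) = 1)
G(o, J) = 4 + J (G(o, J) = 1*J + 4 = J + 4 = 4 + J)
(-452 + G(-20, 16))² = (-452 + (4 + 16))² = (-452 + 20)² = (-432)² = 186624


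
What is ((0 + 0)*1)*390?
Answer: 0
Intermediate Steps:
((0 + 0)*1)*390 = (0*1)*390 = 0*390 = 0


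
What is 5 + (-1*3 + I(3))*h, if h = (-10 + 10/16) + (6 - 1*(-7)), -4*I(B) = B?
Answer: -275/32 ≈ -8.5938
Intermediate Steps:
I(B) = -B/4
h = 29/8 (h = (-10 + 10*(1/16)) + (6 + 7) = (-10 + 5/8) + 13 = -75/8 + 13 = 29/8 ≈ 3.6250)
5 + (-1*3 + I(3))*h = 5 + (-1*3 - 1/4*3)*(29/8) = 5 + (-3 - 3/4)*(29/8) = 5 - 15/4*29/8 = 5 - 435/32 = -275/32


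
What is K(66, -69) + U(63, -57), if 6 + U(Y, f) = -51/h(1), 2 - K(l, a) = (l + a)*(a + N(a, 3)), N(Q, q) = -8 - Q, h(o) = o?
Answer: -79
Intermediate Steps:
K(l, a) = 2 + 8*a + 8*l (K(l, a) = 2 - (l + a)*(a + (-8 - a)) = 2 - (a + l)*(-8) = 2 - (-8*a - 8*l) = 2 + (8*a + 8*l) = 2 + 8*a + 8*l)
U(Y, f) = -57 (U(Y, f) = -6 - 51/1 = -6 - 51*1 = -6 - 51 = -57)
K(66, -69) + U(63, -57) = (2 + 8*(-69) + 8*66) - 57 = (2 - 552 + 528) - 57 = -22 - 57 = -79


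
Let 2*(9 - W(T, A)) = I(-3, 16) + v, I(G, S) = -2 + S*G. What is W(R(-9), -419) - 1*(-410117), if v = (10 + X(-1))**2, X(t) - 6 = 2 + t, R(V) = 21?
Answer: 820013/2 ≈ 4.1001e+5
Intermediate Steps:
I(G, S) = -2 + G*S
X(t) = 8 + t (X(t) = 6 + (2 + t) = 8 + t)
v = 289 (v = (10 + (8 - 1))**2 = (10 + 7)**2 = 17**2 = 289)
W(T, A) = -221/2 (W(T, A) = 9 - ((-2 - 3*16) + 289)/2 = 9 - ((-2 - 48) + 289)/2 = 9 - (-50 + 289)/2 = 9 - 1/2*239 = 9 - 239/2 = -221/2)
W(R(-9), -419) - 1*(-410117) = -221/2 - 1*(-410117) = -221/2 + 410117 = 820013/2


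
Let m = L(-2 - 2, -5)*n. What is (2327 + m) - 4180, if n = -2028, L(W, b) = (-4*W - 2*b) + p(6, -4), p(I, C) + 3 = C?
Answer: -40385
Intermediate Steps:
p(I, C) = -3 + C
L(W, b) = -7 - 4*W - 2*b (L(W, b) = (-4*W - 2*b) + (-3 - 4) = (-4*W - 2*b) - 7 = -7 - 4*W - 2*b)
m = -38532 (m = (-7 - 4*(-2 - 2) - 2*(-5))*(-2028) = (-7 - 4*(-4) + 10)*(-2028) = (-7 + 16 + 10)*(-2028) = 19*(-2028) = -38532)
(2327 + m) - 4180 = (2327 - 38532) - 4180 = -36205 - 4180 = -40385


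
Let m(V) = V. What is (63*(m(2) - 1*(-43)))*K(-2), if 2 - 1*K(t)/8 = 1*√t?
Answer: 45360 - 22680*I*√2 ≈ 45360.0 - 32074.0*I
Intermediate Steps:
K(t) = 16 - 8*√t
(63*(m(2) - 1*(-43)))*K(-2) = (63*(2 - 1*(-43)))*(16 - 8*I*√2) = (63*(2 + 43))*(16 - 8*I*√2) = (63*45)*(16 - 8*I*√2) = 2835*(16 - 8*I*√2) = 45360 - 22680*I*√2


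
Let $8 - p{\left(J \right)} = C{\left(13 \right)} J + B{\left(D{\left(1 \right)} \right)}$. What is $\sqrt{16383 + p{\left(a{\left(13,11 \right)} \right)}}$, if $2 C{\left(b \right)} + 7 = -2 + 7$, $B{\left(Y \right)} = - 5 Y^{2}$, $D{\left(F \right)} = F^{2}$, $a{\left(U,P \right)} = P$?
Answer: $3 \sqrt{1823} \approx 128.09$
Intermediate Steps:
$C{\left(b \right)} = -1$ ($C{\left(b \right)} = - \frac{7}{2} + \frac{-2 + 7}{2} = - \frac{7}{2} + \frac{1}{2} \cdot 5 = - \frac{7}{2} + \frac{5}{2} = -1$)
$p{\left(J \right)} = 13 + J$ ($p{\left(J \right)} = 8 - \left(- J - 5 \left(1^{2}\right)^{2}\right) = 8 - \left(- J - 5 \cdot 1^{2}\right) = 8 - \left(- J - 5\right) = 8 - \left(-5 - J\right) = 8 + \left(5 + J\right) = 13 + J$)
$\sqrt{16383 + p{\left(a{\left(13,11 \right)} \right)}} = \sqrt{16383 + \left(13 + 11\right)} = \sqrt{16383 + 24} = \sqrt{16407} = 3 \sqrt{1823}$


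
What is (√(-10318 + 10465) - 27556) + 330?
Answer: -27226 + 7*√3 ≈ -27214.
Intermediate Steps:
(√(-10318 + 10465) - 27556) + 330 = (√147 - 27556) + 330 = (7*√3 - 27556) + 330 = (-27556 + 7*√3) + 330 = -27226 + 7*√3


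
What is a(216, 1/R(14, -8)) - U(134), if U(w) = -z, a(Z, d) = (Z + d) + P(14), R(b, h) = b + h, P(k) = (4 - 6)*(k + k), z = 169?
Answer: 1975/6 ≈ 329.17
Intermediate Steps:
P(k) = -4*k
a(Z, d) = -56 + Z + d (a(Z, d) = (Z + d) - 4*14 = (Z + d) - 56 = -56 + Z + d)
U(w) = -169 (U(w) = -1*169 = -169)
a(216, 1/R(14, -8)) - U(134) = (-56 + 216 + 1/(14 - 8)) - 1*(-169) = (-56 + 216 + 1/6) + 169 = (-56 + 216 + ⅙) + 169 = 961/6 + 169 = 1975/6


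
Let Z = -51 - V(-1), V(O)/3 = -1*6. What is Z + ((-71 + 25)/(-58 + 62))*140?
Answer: -1643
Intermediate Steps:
V(O) = -18 (V(O) = 3*(-1*6) = 3*(-6) = -18)
Z = -33 (Z = -51 - 1*(-18) = -51 + 18 = -33)
Z + ((-71 + 25)/(-58 + 62))*140 = -33 + ((-71 + 25)/(-58 + 62))*140 = -33 - 46/4*140 = -33 - 46*¼*140 = -33 - 23/2*140 = -33 - 1610 = -1643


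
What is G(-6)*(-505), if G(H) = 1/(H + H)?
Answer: 505/12 ≈ 42.083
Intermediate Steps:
G(H) = 1/(2*H)
G(-6)*(-505) = ((1/2)/(-6))*(-505) = ((1/2)*(-1/6))*(-505) = -1/12*(-505) = 505/12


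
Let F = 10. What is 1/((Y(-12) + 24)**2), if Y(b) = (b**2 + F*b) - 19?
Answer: 1/841 ≈ 0.0011891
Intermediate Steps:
Y(b) = -19 + b**2 + 10*b (Y(b) = (b**2 + 10*b) - 19 = -19 + b**2 + 10*b)
1/((Y(-12) + 24)**2) = 1/(((-19 + (-12)**2 + 10*(-12)) + 24)**2) = 1/(((-19 + 144 - 120) + 24)**2) = 1/((5 + 24)**2) = 1/(29**2) = 1/841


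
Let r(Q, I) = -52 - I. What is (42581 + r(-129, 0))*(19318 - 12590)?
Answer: 286135112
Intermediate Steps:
(42581 + r(-129, 0))*(19318 - 12590) = (42581 + (-52 - 1*0))*(19318 - 12590) = (42581 + (-52 + 0))*6728 = (42581 - 52)*6728 = 42529*6728 = 286135112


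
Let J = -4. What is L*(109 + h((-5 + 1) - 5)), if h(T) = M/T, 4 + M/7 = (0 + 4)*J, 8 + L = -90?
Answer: -109858/9 ≈ -12206.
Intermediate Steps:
L = -98 (L = -8 - 90 = -98)
M = -140 (M = -28 + 7*((0 + 4)*(-4)) = -28 + 7*(4*(-4)) = -28 + 7*(-16) = -28 - 112 = -140)
h(T) = -140/T
L*(109 + h((-5 + 1) - 5)) = -98*(109 - 140/((-5 + 1) - 5)) = -98*(109 - 140/(-4 - 5)) = -98*(109 - 140/(-9)) = -98*(109 - 140*(-1/9)) = -98*(109 + 140/9) = -98*1121/9 = -109858/9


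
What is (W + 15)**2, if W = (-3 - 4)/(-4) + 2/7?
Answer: 227529/784 ≈ 290.22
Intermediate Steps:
W = 57/28 (W = -7*(-1/4) + 2*(1/7) = 7/4 + 2/7 = 57/28 ≈ 2.0357)
(W + 15)**2 = (57/28 + 15)**2 = (477/28)**2 = 227529/784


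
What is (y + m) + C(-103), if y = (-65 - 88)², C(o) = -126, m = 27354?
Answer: 50637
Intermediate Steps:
y = 23409 (y = (-153)² = 23409)
(y + m) + C(-103) = (23409 + 27354) - 126 = 50763 - 126 = 50637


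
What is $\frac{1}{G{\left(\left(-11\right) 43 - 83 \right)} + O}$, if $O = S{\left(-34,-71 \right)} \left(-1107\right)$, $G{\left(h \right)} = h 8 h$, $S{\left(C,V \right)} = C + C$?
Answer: $\frac{1}{2548364} \approx 3.9241 \cdot 10^{-7}$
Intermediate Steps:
$S{\left(C,V \right)} = 2 C$
$G{\left(h \right)} = 8 h^{2}$ ($G{\left(h \right)} = 8 h h = 8 h^{2}$)
$O = 75276$ ($O = 2 \left(-34\right) \left(-1107\right) = \left(-68\right) \left(-1107\right) = 75276$)
$\frac{1}{G{\left(\left(-11\right) 43 - 83 \right)} + O} = \frac{1}{8 \left(\left(-11\right) 43 - 83\right)^{2} + 75276} = \frac{1}{8 \left(-473 - 83\right)^{2} + 75276} = \frac{1}{8 \left(-556\right)^{2} + 75276} = \frac{1}{8 \cdot 309136 + 75276} = \frac{1}{2473088 + 75276} = \frac{1}{2548364}$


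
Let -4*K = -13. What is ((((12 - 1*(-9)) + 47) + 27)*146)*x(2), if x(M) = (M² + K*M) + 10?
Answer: 284335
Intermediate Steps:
K = 13/4 (K = -¼*(-13) = 13/4 ≈ 3.2500)
x(M) = 10 + M² + 13*M/4 (x(M) = (M² + 13*M/4) + 10 = 10 + M² + 13*M/4)
((((12 - 1*(-9)) + 47) + 27)*146)*x(2) = ((((12 - 1*(-9)) + 47) + 27)*146)*(10 + 2² + (13/4)*2) = ((((12 + 9) + 47) + 27)*146)*(10 + 4 + 13/2) = (((21 + 47) + 27)*146)*(41/2) = ((68 + 27)*146)*(41/2) = (95*146)*(41/2) = 13870*(41/2) = 284335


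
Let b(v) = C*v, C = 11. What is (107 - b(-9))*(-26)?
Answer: -5356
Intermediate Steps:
b(v) = 11*v
(107 - b(-9))*(-26) = (107 - 11*(-9))*(-26) = (107 - 1*(-99))*(-26) = (107 + 99)*(-26) = 206*(-26) = -5356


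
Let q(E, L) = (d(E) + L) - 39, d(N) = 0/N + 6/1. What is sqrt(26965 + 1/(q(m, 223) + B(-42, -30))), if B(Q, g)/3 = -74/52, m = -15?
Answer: sqrt(628803459119)/4829 ≈ 164.21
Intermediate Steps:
d(N) = 6 (d(N) = 0 + 6*1 = 0 + 6 = 6)
B(Q, g) = -111/26 (B(Q, g) = 3*(-74/52) = 3*(-74*1/52) = 3*(-37/26) = -111/26)
q(E, L) = -33 + L (q(E, L) = (6 + L) - 39 = -33 + L)
sqrt(26965 + 1/(q(m, 223) + B(-42, -30))) = sqrt(26965 + 1/((-33 + 223) - 111/26)) = sqrt(26965 + 1/(190 - 111/26)) = sqrt(26965 + 1/(4829/26)) = sqrt(26965 + 26/4829) = sqrt(130214011/4829) = sqrt(628803459119)/4829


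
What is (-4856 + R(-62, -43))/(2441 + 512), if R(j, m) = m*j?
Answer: -2190/2953 ≈ -0.74162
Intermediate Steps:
R(j, m) = j*m
(-4856 + R(-62, -43))/(2441 + 512) = (-4856 - 62*(-43))/(2441 + 512) = (-4856 + 2666)/2953 = -2190*1/2953 = -2190/2953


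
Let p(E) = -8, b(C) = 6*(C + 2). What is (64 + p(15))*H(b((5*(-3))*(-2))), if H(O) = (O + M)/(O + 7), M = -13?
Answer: 10024/199 ≈ 50.372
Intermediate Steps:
b(C) = 12 + 6*C (b(C) = 6*(2 + C) = 12 + 6*C)
H(O) = (-13 + O)/(7 + O) (H(O) = (O - 13)/(O + 7) = (-13 + O)/(7 + O))
(64 + p(15))*H(b((5*(-3))*(-2))) = (64 - 8)*((-13 + (12 + 6*((5*(-3))*(-2))))/(7 + (12 + 6*((5*(-3))*(-2))))) = 56*((-13 + (12 + 6*(-15*(-2))))/(7 + (12 + 6*(-15*(-2))))) = 56*((-13 + (12 + 6*30))/(7 + (12 + 6*30))) = 56*((-13 + (12 + 180))/(7 + (12 + 180))) = 56*((-13 + 192)/(7 + 192)) = 56*(179/199) = 10024/199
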